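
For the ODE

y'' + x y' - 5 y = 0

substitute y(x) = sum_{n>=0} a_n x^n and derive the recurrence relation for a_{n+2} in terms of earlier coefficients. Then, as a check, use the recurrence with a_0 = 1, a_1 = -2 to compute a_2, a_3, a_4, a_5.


Substitute y = sum_n a_n x^n.
y''(x) has coefficient (n+2)(n+1) a_{n+2} at x^n;
x y'(x) has coefficient n a_n at x^n (shift);
-5 y(x) has coefficient -5 a_n at x^n.
Matching x^n: (n+2)(n+1) a_{n+2} + (n - 5) a_n = 0.
Thus a_{n+2} = (-n + 5) / ((n+1)(n+2)) * a_n.

Check with a_0 = 1, a_1 = -2 (apply the recurrence for n = 0, 1, 2, 3): a_0 = 1, a_1 = -2, a_2 = 5/2, a_3 = -4/3, a_4 = 5/8, a_5 = -2/15.

a_(n+2) = (-n + 5) / ((n+1)(n+2)) * a_n; check: a_0 = 1, a_1 = -2, a_2 = 5/2, a_3 = -4/3, a_4 = 5/8, a_5 = -2/15


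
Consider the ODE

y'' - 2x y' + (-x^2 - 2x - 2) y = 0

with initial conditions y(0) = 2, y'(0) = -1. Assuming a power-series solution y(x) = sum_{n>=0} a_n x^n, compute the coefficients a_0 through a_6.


Ansatz: y(x) = sum_{n>=0} a_n x^n, so y'(x) = sum_{n>=1} n a_n x^(n-1) and y''(x) = sum_{n>=2} n(n-1) a_n x^(n-2).
Substitute into P(x) y'' + Q(x) y' + R(x) y = 0 with P(x) = 1, Q(x) = -2x, R(x) = -x^2 - 2x - 2, and match powers of x.
Initial conditions: a_0 = 2, a_1 = -1.
Setting the coefficient of each power of x to zero and solving order by order (substituting the coefficients already found):
  x^0: 2 a_2 - 2 a_0 = 0  ->  2 a_2 = 2 a_0 = 4  ->  a_2 = 2
  x^1: 6 a_3 - 4 a_1 - 2 a_0 = 0  ->  6 a_3 = 4 a_1 + 2 a_0 = 0  ->  a_3 = 0
  x^2: 12 a_4 - 6 a_2 - 2 a_1 - a_0 = 0  ->  12 a_4 = 6 a_2 + 2 a_1 + a_0 = 12  ->  a_4 = 1
  x^3: 20 a_5 - 8 a_3 - 2 a_2 - a_1 = 0  ->  20 a_5 = 8 a_3 + 2 a_2 + a_1 = 3  ->  a_5 = 3/20
  x^4: 30 a_6 - 10 a_4 - 2 a_3 - a_2 = 0  ->  30 a_6 = 10 a_4 + 2 a_3 + a_2 = 12  ->  a_6 = 2/5
Truncated series: y(x) = 2 - x + 2 x^2 + x^4 + (3/20) x^5 + (2/5) x^6 + O(x^7).

a_0 = 2; a_1 = -1; a_2 = 2; a_3 = 0; a_4 = 1; a_5 = 3/20; a_6 = 2/5


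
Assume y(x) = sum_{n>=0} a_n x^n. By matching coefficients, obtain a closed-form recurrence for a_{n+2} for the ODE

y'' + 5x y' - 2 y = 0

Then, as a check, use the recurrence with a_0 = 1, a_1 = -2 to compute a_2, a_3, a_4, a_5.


Substitute y = sum_n a_n x^n.
y''(x) has coefficient (n+2)(n+1) a_{n+2} at x^n;
5 x y'(x) has coefficient 5 n a_n at x^n (shift);
-2 y(x) has coefficient -2 a_n at x^n.
Matching x^n: (n+2)(n+1) a_{n+2} + (5n - 2) a_n = 0.
Thus a_{n+2} = (-5n + 2) / ((n+1)(n+2)) * a_n.

Check with a_0 = 1, a_1 = -2 (apply the recurrence for n = 0, 1, 2, 3): a_0 = 1, a_1 = -2, a_2 = 1, a_3 = 1, a_4 = -2/3, a_5 = -13/20.

a_(n+2) = (-5n + 2) / ((n+1)(n+2)) * a_n; check: a_0 = 1, a_1 = -2, a_2 = 1, a_3 = 1, a_4 = -2/3, a_5 = -13/20


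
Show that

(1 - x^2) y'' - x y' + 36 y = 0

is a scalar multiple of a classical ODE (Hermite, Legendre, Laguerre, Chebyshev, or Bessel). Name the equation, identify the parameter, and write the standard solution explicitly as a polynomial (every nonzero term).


The equation is already in a standard form:  (1 - x^2) y'' - x y' + 36 y = 0.
This matches the Chebyshev equation (1 - x^2) y'' - x y' + n^2 y = 0 (note the -x y' term, not -2x y') with n^2 = 36, so n = 6; the polynomial solution is T_6(x).
With y = sum_k a_k x^k, matching x^k gives (k+2)(k+1) a_{k+2} = (k^2 - n^2) a_k = (k - 6)(k + 6) a_k. The right side vanishes at k = 6, so the series with the parity of 6 terminates at degree 6.
Standard normalization: leading coefficient of T_n is 2^(n-1), so a_6 = 2^5 = 32. Work downward with a_k = (k+1)(k+2) a_{k+2} / ((k - 6)(k + 6)):
  a_4 = (5)(6)(32) / ((4 - 6)(4 + 6)) = 960/(-20) = -48
  a_2 = (3)(4)(-48) / ((2 - 6)(2 + 6)) = -576/(-32) = 18
  a_0 = (1)(2)(18) / ((0 - 6)(0 + 6)) = 36/(-36) = -1
Hence T_6(x) = 32 x^6 - 48 x^4 + 18 x^2 - 1.

T_6(x); series = 32 x^6 - 48 x^4 + 18 x^2 - 1


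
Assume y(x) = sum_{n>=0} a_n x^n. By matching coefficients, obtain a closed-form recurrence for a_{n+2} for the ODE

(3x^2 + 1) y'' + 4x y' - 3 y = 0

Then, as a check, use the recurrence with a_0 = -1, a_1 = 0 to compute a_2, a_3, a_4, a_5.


Substitute y = sum_n a_n x^n.
(1 + 3 x^2) y'' contributes (n+2)(n+1) a_{n+2} + 3 n(n-1) a_n at x^n.
4 x y'(x) contributes 4 n a_n at x^n.
-3 y(x) contributes -3 a_n at x^n.
Matching x^n: (n+2)(n+1) a_{n+2} + (3 n(n-1) + 4 n - 3) a_n = 0.
Thus a_{n+2} = (-3 n(n-1) - 4 n + 3) / ((n+1)(n+2)) * a_n.

Check with a_0 = -1, a_1 = 0 (apply the recurrence for n = 0, 1, 2, 3): a_0 = -1, a_1 = 0, a_2 = -3/2, a_3 = 0, a_4 = 11/8, a_5 = 0.

a_(n+2) = (-3 n(n-1) - 4 n + 3) / ((n+1)(n+2)) * a_n; check: a_0 = -1, a_1 = 0, a_2 = -3/2, a_3 = 0, a_4 = 11/8, a_5 = 0


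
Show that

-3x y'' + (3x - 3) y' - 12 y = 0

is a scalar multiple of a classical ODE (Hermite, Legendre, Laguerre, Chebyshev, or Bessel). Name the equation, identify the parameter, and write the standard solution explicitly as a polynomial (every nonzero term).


All three coefficients share the factor -3; dividing through by -3 gives  x y'' + (1 - x) y' + 4 y = 0.
This matches the Laguerre equation x y'' + (1 - x) y' + n y = 0 with n = 4; the polynomial solution is L_4(x).
With y = sum_k a_k x^k, matching x^k gives (k+1)k a_{k+1} + (k+1) a_{k+1} - k a_k + n a_k = 0, i.e. (k+1)^2 a_{k+1} = (k - n) a_k = (k - 4) a_k. The right side vanishes at k = 4, so the series terminates at degree 4.
Standard normalization L_n(0) = 1 gives a_0 = 1. Work upward with a_{k+1} = (k - 4) a_k / (k+1)^2:
  a_1 = (0 - 4)(1) / 1^2 = -4/1 = -4
  a_2 = (1 - 4)(-4) / 2^2 = 12/4 = 3
  a_3 = (2 - 4)(3) / 3^2 = -6/9 = -2/3
  a_4 = (3 - 4)(-2/3) / 4^2 = (2/3)/16 = 1/24
Hence L_4(x) = x^4/24 - 2 x^3/3 + 3 x^2 - 4 x + 1.

L_4(x); series = x^4/24 - 2 x^3/3 + 3 x^2 - 4 x + 1


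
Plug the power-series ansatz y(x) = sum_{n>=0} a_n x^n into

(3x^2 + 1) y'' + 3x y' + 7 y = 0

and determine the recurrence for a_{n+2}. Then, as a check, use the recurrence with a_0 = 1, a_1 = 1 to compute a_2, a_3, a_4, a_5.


Substitute y = sum_n a_n x^n.
(1 + 3 x^2) y'' contributes (n+2)(n+1) a_{n+2} + 3 n(n-1) a_n at x^n.
3 x y'(x) contributes 3 n a_n at x^n.
7 y(x) contributes 7 a_n at x^n.
Matching x^n: (n+2)(n+1) a_{n+2} + (3 n(n-1) + 3 n + 7) a_n = 0.
Thus a_{n+2} = (-3 n(n-1) - 3 n - 7) / ((n+1)(n+2)) * a_n.

Check with a_0 = 1, a_1 = 1 (apply the recurrence for n = 0, 1, 2, 3): a_0 = 1, a_1 = 1, a_2 = -7/2, a_3 = -5/3, a_4 = 133/24, a_5 = 17/6.

a_(n+2) = (-3 n(n-1) - 3 n - 7) / ((n+1)(n+2)) * a_n; check: a_0 = 1, a_1 = 1, a_2 = -7/2, a_3 = -5/3, a_4 = 133/24, a_5 = 17/6


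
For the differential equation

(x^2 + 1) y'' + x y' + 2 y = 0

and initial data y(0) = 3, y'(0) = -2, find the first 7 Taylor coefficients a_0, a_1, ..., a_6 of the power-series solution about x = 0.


Ansatz: y(x) = sum_{n>=0} a_n x^n, so y'(x) = sum_{n>=1} n a_n x^(n-1) and y''(x) = sum_{n>=2} n(n-1) a_n x^(n-2).
Substitute into P(x) y'' + Q(x) y' + R(x) y = 0 with P(x) = x^2 + 1, Q(x) = x, R(x) = 2, and match powers of x.
Initial conditions: a_0 = 3, a_1 = -2.
Setting the coefficient of each power of x to zero and solving order by order (substituting the coefficients already found):
  x^0: 2 a_2 + 2 a_0 = 0  ->  2 a_2 = -2 a_0 = -6  ->  a_2 = -3
  x^1: 6 a_3 + 3 a_1 = 0  ->  6 a_3 = -3 a_1 = 6  ->  a_3 = 1
  x^2: 12 a_4 + 6 a_2 = 0  ->  12 a_4 = -6 a_2 = 18  ->  a_4 = 3/2
  x^3: 20 a_5 + 11 a_3 = 0  ->  20 a_5 = -11 a_3 = -11  ->  a_5 = -11/20
  x^4: 30 a_6 + 18 a_4 = 0  ->  30 a_6 = -18 a_4 = -27  ->  a_6 = -9/10
Truncated series: y(x) = 3 - 2 x - 3 x^2 + x^3 + (3/2) x^4 - (11/20) x^5 - (9/10) x^6 + O(x^7).

a_0 = 3; a_1 = -2; a_2 = -3; a_3 = 1; a_4 = 3/2; a_5 = -11/20; a_6 = -9/10


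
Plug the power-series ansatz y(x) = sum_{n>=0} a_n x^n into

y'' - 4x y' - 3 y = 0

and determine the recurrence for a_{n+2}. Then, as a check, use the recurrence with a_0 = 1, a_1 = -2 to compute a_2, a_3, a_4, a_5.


Substitute y = sum_n a_n x^n.
y''(x) has coefficient (n+2)(n+1) a_{n+2} at x^n;
-4 x y'(x) has coefficient -4 n a_n at x^n (shift);
-3 y(x) has coefficient -3 a_n at x^n.
Matching x^n: (n+2)(n+1) a_{n+2} + (-4n - 3) a_n = 0.
Thus a_{n+2} = (4n + 3) / ((n+1)(n+2)) * a_n.

Check with a_0 = 1, a_1 = -2 (apply the recurrence for n = 0, 1, 2, 3): a_0 = 1, a_1 = -2, a_2 = 3/2, a_3 = -7/3, a_4 = 11/8, a_5 = -7/4.

a_(n+2) = (4n + 3) / ((n+1)(n+2)) * a_n; check: a_0 = 1, a_1 = -2, a_2 = 3/2, a_3 = -7/3, a_4 = 11/8, a_5 = -7/4


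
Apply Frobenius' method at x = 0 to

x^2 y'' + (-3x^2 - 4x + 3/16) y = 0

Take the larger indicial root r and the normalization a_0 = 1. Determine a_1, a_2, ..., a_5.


Write in Frobenius form y'' + (p(x)/x) y' + (q(x)/x^2) y = 0:
  p(x) = 0,  q(x) = -3x^2 - 4x + 3/16.
Indicial equation: r(r-1) + (0) r + (3/16) = 0 -> roots r_1 = 3/4, r_2 = 1/4.
Take r = r_1 = 3/4. Let y(x) = x^r sum_{n>=0} a_n x^n with a_0 = 1.
Substitute y = x^r sum a_n x^n and match x^{r+n}. The recurrence is
  D(n) a_n - 4 a_{n-1} - 3 a_{n-2} = 0,  where D(n) = (r+n)(r+n-1) + (0)(r+n) + (3/16).
  a_n = [4 a_{n-1} + 3 a_{n-2}] / D(n).
Since the indicial polynomial factors as (r - r_1)(r - r_2), D(n) = (r_1 + n - r_1)(r_1 + n - r_2) = n(n + 1/2).
Evaluating step by step (a_0 = 1):
  n = 1: D(1) = 1(1 + 1/2) = 3/2; numerator = 4(1) = 4; a_1 = (4)/(3/2) = 8/3
  n = 2: D(2) = 2(2 + 1/2) = 5; numerator = 4(8/3) + 3(1) = 41/3; a_2 = (41/3)/(5) = 41/15
  n = 3: D(3) = 3(3 + 1/2) = 21/2; numerator = 4(41/15) + 3(8/3) = 284/15; a_3 = (284/15)/(21/2) = 568/315
  n = 4: D(4) = 4(4 + 1/2) = 18; numerator = 4(568/315) + 3(41/15) = 971/63; a_4 = (971/63)/(18) = 971/1134
  n = 5: D(5) = 5(5 + 1/2) = 55/2; numerator = 4(971/1134) + 3(568/315) = 3578/405; a_5 = (3578/405)/(55/2) = 7156/22275

r = 3/4; a_0 = 1; a_1 = 8/3; a_2 = 41/15; a_3 = 568/315; a_4 = 971/1134; a_5 = 7156/22275


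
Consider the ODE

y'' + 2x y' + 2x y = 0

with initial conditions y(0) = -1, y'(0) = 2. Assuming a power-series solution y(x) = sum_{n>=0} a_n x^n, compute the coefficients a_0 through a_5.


Ansatz: y(x) = sum_{n>=0} a_n x^n, so y'(x) = sum_{n>=1} n a_n x^(n-1) and y''(x) = sum_{n>=2} n(n-1) a_n x^(n-2).
Substitute into P(x) y'' + Q(x) y' + R(x) y = 0 with P(x) = 1, Q(x) = 2x, R(x) = 2x, and match powers of x.
Initial conditions: a_0 = -1, a_1 = 2.
Setting the coefficient of each power of x to zero and solving order by order (substituting the coefficients already found):
  x^0: 2 a_2 = 0  ->  a_2 = 0
  x^1: 6 a_3 + 2 a_1 + 2 a_0 = 0  ->  6 a_3 = -2 a_1 - 2 a_0 = -2  ->  a_3 = -1/3
  x^2: 12 a_4 + 4 a_2 + 2 a_1 = 0  ->  12 a_4 = -4 a_2 - 2 a_1 = -4  ->  a_4 = -1/3
  x^3: 20 a_5 + 6 a_3 + 2 a_2 = 0  ->  20 a_5 = -6 a_3 - 2 a_2 = 2  ->  a_5 = 1/10
Truncated series: y(x) = -1 + 2 x - (1/3) x^3 - (1/3) x^4 + (1/10) x^5 + O(x^6).

a_0 = -1; a_1 = 2; a_2 = 0; a_3 = -1/3; a_4 = -1/3; a_5 = 1/10


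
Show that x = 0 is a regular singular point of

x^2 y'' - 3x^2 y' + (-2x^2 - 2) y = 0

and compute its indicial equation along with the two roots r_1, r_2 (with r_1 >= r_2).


Divide by x^2 to reach normal form y'' + P_1(x) y' + P_2(x) y = 0 with P_1(x) = -3 and P_2(x) = -2 - 2/x^2.
x = 0 is a singular point because the y-coefficient -2 - 2/x^2 has a pole at x = 0.
It is a regular singular point because x P_1(x) = p(x) = -3x and x^2 P_2(x) = q(x) = -2x^2 - 2 are polynomials, hence analytic at x = 0.
p(0) = 0,  q(0) = -2.
Indicial equation: r(r-1) + p(0) r + q(0) = 0, i.e. r^2 + (p(0) - 1) r + q(0) = 0, i.e. r^2 - 1 r - 2 = 0.
Discriminant: (-1)^2 - 4(-2) = 9, so r = (1 ± 3)/2.
Solving: r_1 = 2, r_2 = -1.

indicial: r^2 - 1 r - 2 = 0; roots r_1 = 2, r_2 = -1


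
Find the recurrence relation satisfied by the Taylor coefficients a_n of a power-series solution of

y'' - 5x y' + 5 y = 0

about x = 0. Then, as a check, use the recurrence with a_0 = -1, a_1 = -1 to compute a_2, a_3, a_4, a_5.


Substitute y = sum_n a_n x^n.
y''(x) has coefficient (n+2)(n+1) a_{n+2} at x^n;
-5 x y'(x) has coefficient -5 n a_n at x^n (shift);
5 y(x) has coefficient 5 a_n at x^n.
Matching x^n: (n+2)(n+1) a_{n+2} + (-5n + 5) a_n = 0.
Thus a_{n+2} = (5n - 5) / ((n+1)(n+2)) * a_n.

Check with a_0 = -1, a_1 = -1 (apply the recurrence for n = 0, 1, 2, 3): a_0 = -1, a_1 = -1, a_2 = 5/2, a_3 = 0, a_4 = 25/24, a_5 = 0.

a_(n+2) = (5n - 5) / ((n+1)(n+2)) * a_n; check: a_0 = -1, a_1 = -1, a_2 = 5/2, a_3 = 0, a_4 = 25/24, a_5 = 0


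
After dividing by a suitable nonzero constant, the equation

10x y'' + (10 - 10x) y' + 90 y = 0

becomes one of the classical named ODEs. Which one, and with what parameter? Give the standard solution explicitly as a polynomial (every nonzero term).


All three coefficients share the factor 10; dividing through by 10 gives  x y'' + (1 - x) y' + 9 y = 0.
This matches the Laguerre equation x y'' + (1 - x) y' + n y = 0 with n = 9; the polynomial solution is L_9(x).
With y = sum_k a_k x^k, matching x^k gives (k+1)k a_{k+1} + (k+1) a_{k+1} - k a_k + n a_k = 0, i.e. (k+1)^2 a_{k+1} = (k - n) a_k = (k - 9) a_k. The right side vanishes at k = 9, so the series terminates at degree 9.
Standard normalization L_n(0) = 1 gives a_0 = 1. Work upward with a_{k+1} = (k - 9) a_k / (k+1)^2:
  a_1 = (0 - 9)(1) / 1^2 = -9/1 = -9
  a_2 = (1 - 9)(-9) / 2^2 = 72/4 = 18
  a_3 = (2 - 9)(18) / 3^2 = -126/9 = -14
  a_4 = (3 - 9)(-14) / 4^2 = 84/16 = 21/4
  a_5 = (4 - 9)(21/4) / 5^2 = (-105/4)/25 = -21/20
  a_6 = (5 - 9)(-21/20) / 6^2 = (21/5)/36 = 7/60
  a_7 = (6 - 9)(7/60) / 7^2 = (-7/20)/49 = -1/140
  a_8 = (7 - 9)(-1/140) / 8^2 = (1/70)/64 = 1/4480
  a_9 = (8 - 9)(1/4480) / 9^2 = (-1/4480)/81 = -1/362880
Hence L_9(x) = -x^9/362880 + x^8/4480 - x^7/140 + 7 x^6/60 - 21 x^5/20 + 21 x^4/4 - 14 x^3 + 18 x^2 - 9 x + 1.

L_9(x); series = -x^9/362880 + x^8/4480 - x^7/140 + 7 x^6/60 - 21 x^5/20 + 21 x^4/4 - 14 x^3 + 18 x^2 - 9 x + 1


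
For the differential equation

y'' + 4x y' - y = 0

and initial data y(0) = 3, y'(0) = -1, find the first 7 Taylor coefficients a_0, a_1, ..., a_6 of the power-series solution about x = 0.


Ansatz: y(x) = sum_{n>=0} a_n x^n, so y'(x) = sum_{n>=1} n a_n x^(n-1) and y''(x) = sum_{n>=2} n(n-1) a_n x^(n-2).
Substitute into P(x) y'' + Q(x) y' + R(x) y = 0 with P(x) = 1, Q(x) = 4x, R(x) = -1, and match powers of x.
Initial conditions: a_0 = 3, a_1 = -1.
Setting the coefficient of each power of x to zero and solving order by order (substituting the coefficients already found):
  x^0: 2 a_2 - a_0 = 0  ->  2 a_2 = a_0 = 3  ->  a_2 = 3/2
  x^1: 6 a_3 + 3 a_1 = 0  ->  6 a_3 = -3 a_1 = 3  ->  a_3 = 1/2
  x^2: 12 a_4 + 7 a_2 = 0  ->  12 a_4 = -7 a_2 = -21/2  ->  a_4 = -7/8
  x^3: 20 a_5 + 11 a_3 = 0  ->  20 a_5 = -11 a_3 = -11/2  ->  a_5 = -11/40
  x^4: 30 a_6 + 15 a_4 = 0  ->  30 a_6 = -15 a_4 = 105/8  ->  a_6 = 7/16
Truncated series: y(x) = 3 - x + (3/2) x^2 + (1/2) x^3 - (7/8) x^4 - (11/40) x^5 + (7/16) x^6 + O(x^7).

a_0 = 3; a_1 = -1; a_2 = 3/2; a_3 = 1/2; a_4 = -7/8; a_5 = -11/40; a_6 = 7/16


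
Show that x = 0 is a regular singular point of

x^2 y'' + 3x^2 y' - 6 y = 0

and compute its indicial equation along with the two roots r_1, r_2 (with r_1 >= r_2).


Divide by x^2 to reach normal form y'' + P_1(x) y' + P_2(x) y = 0 with P_1(x) = 3 and P_2(x) = -6/x^2.
x = 0 is a singular point because the y-coefficient -6/x^2 has a pole at x = 0.
It is a regular singular point because x P_1(x) = p(x) = 3x and x^2 P_2(x) = q(x) = -6 are polynomials, hence analytic at x = 0.
p(0) = 0,  q(0) = -6.
Indicial equation: r(r-1) + p(0) r + q(0) = 0, i.e. r^2 + (p(0) - 1) r + q(0) = 0, i.e. r^2 - 1 r - 6 = 0.
Discriminant: (-1)^2 - 4(-6) = 25, so r = (1 ± 5)/2.
Solving: r_1 = 3, r_2 = -2.

indicial: r^2 - 1 r - 6 = 0; roots r_1 = 3, r_2 = -2


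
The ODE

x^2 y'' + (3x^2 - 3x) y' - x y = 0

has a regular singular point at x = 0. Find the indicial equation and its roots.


Divide by x^2 to reach normal form y'' + P_1(x) y' + P_2(x) y = 0 with P_1(x) = 3 - 3/x and P_2(x) = -1/x.
x = 0 is a singular point because the y'-coefficient 3 - 3/x has a pole at x = 0 and the y-coefficient -1/x has a pole at x = 0.
It is a regular singular point because x P_1(x) = p(x) = 3x - 3 and x^2 P_2(x) = q(x) = -x are polynomials, hence analytic at x = 0.
p(0) = -3,  q(0) = 0.
Indicial equation: r(r-1) + p(0) r + q(0) = 0, i.e. r^2 + (p(0) - 1) r + q(0) = 0, i.e. r^2 - 4 r = 0.
Discriminant: (-4)^2 - 4(0) = 16, so r = (4 ± 4)/2.
Solving: r_1 = 4, r_2 = 0.

indicial: r^2 - 4 r = 0; roots r_1 = 4, r_2 = 0


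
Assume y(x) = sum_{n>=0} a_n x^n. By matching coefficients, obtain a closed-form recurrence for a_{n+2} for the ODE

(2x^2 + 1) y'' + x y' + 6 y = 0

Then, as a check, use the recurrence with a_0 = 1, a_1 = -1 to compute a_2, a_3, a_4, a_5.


Substitute y = sum_n a_n x^n.
(1 + 2 x^2) y'' contributes (n+2)(n+1) a_{n+2} + 2 n(n-1) a_n at x^n.
x y'(x) contributes n a_n at x^n.
6 y(x) contributes 6 a_n at x^n.
Matching x^n: (n+2)(n+1) a_{n+2} + (2 n(n-1) + n + 6) a_n = 0.
Thus a_{n+2} = (-2 n(n-1) - n - 6) / ((n+1)(n+2)) * a_n.

Check with a_0 = 1, a_1 = -1 (apply the recurrence for n = 0, 1, 2, 3): a_0 = 1, a_1 = -1, a_2 = -3, a_3 = 7/6, a_4 = 3, a_5 = -49/40.

a_(n+2) = (-2 n(n-1) - n - 6) / ((n+1)(n+2)) * a_n; check: a_0 = 1, a_1 = -1, a_2 = -3, a_3 = 7/6, a_4 = 3, a_5 = -49/40


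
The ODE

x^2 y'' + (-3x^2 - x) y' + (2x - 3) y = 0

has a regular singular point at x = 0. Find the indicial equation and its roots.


Divide by x^2 to reach normal form y'' + P_1(x) y' + P_2(x) y = 0 with P_1(x) = -3 - 1/x and P_2(x) = 2/x - 3/x^2.
x = 0 is a singular point because the y'-coefficient -3 - 1/x has a pole at x = 0 and the y-coefficient 2/x - 3/x^2 has a pole at x = 0.
It is a regular singular point because x P_1(x) = p(x) = -3x - 1 and x^2 P_2(x) = q(x) = 2x - 3 are polynomials, hence analytic at x = 0.
p(0) = -1,  q(0) = -3.
Indicial equation: r(r-1) + p(0) r + q(0) = 0, i.e. r^2 + (p(0) - 1) r + q(0) = 0, i.e. r^2 - 2 r - 3 = 0.
Discriminant: (-2)^2 - 4(-3) = 16, so r = (2 ± 4)/2.
Solving: r_1 = 3, r_2 = -1.

indicial: r^2 - 2 r - 3 = 0; roots r_1 = 3, r_2 = -1


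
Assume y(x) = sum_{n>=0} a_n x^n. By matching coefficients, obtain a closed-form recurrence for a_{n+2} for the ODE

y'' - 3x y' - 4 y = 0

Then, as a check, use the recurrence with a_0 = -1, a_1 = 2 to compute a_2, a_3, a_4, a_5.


Substitute y = sum_n a_n x^n.
y''(x) has coefficient (n+2)(n+1) a_{n+2} at x^n;
-3 x y'(x) has coefficient -3 n a_n at x^n (shift);
-4 y(x) has coefficient -4 a_n at x^n.
Matching x^n: (n+2)(n+1) a_{n+2} + (-3n - 4) a_n = 0.
Thus a_{n+2} = (3n + 4) / ((n+1)(n+2)) * a_n.

Check with a_0 = -1, a_1 = 2 (apply the recurrence for n = 0, 1, 2, 3): a_0 = -1, a_1 = 2, a_2 = -2, a_3 = 7/3, a_4 = -5/3, a_5 = 91/60.

a_(n+2) = (3n + 4) / ((n+1)(n+2)) * a_n; check: a_0 = -1, a_1 = 2, a_2 = -2, a_3 = 7/3, a_4 = -5/3, a_5 = 91/60


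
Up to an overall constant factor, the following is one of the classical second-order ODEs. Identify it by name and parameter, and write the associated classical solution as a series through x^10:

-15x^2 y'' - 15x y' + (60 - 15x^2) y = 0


All three coefficients share the factor -15; dividing through by -15 gives  x^2 y'' + x y' + (x^2 - 4) y = 0.
This matches the Bessel equation x^2 y'' + x y' + (x^2 - nu^2) y = 0 with nu^2 = 4, so nu = 2; the solution bounded at x = 0 is J_2(x).
Frobenius at x = 0: indicial roots ±nu; for r = nu the recurrence k(k + 2nu) c_k = -c_{k-2} gives the standard series J_nu(x) = sum_{k>=0} (-1)^k / (k! (k+nu)!) (x/2)^(2k+nu). Evaluate the first 5 terms:
  k = 0: (-1)^0 / (0! * 2! * 2^2) x^2 = 1/(1*2*4) x^2 = (1/8) x^2
  k = 1: (-1)^1 / (1! * 3! * 2^4) x^4 = -1/(1*6*16) x^4 = (-1/96) x^4
  k = 2: (-1)^2 / (2! * 4! * 2^6) x^6 = 1/(2*24*64) x^6 = (1/3072) x^6
  k = 3: (-1)^3 / (3! * 5! * 2^8) x^8 = -1/(6*120*256) x^8 = (-1/184320) x^8
  k = 4: (-1)^4 / (4! * 6! * 2^10) x^10 = 1/(24*720*1024) x^10 = (1/17694720) x^10
Hence J_2(x) = x^10/17694720 - x^8/184320 + x^6/3072 - x^4/96 + x^2/8 + ....

J_2(x); series = x^10/17694720 - x^8/184320 + x^6/3072 - x^4/96 + x^2/8


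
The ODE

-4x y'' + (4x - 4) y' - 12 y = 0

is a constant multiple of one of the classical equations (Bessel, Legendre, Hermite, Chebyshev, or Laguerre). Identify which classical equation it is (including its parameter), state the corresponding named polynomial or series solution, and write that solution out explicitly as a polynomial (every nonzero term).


All three coefficients share the factor -4; dividing through by -4 gives  x y'' + (1 - x) y' + 3 y = 0.
This matches the Laguerre equation x y'' + (1 - x) y' + n y = 0 with n = 3; the polynomial solution is L_3(x).
With y = sum_k a_k x^k, matching x^k gives (k+1)k a_{k+1} + (k+1) a_{k+1} - k a_k + n a_k = 0, i.e. (k+1)^2 a_{k+1} = (k - n) a_k = (k - 3) a_k. The right side vanishes at k = 3, so the series terminates at degree 3.
Standard normalization L_n(0) = 1 gives a_0 = 1. Work upward with a_{k+1} = (k - 3) a_k / (k+1)^2:
  a_1 = (0 - 3)(1) / 1^2 = -3/1 = -3
  a_2 = (1 - 3)(-3) / 2^2 = 6/4 = 3/2
  a_3 = (2 - 3)(3/2) / 3^2 = (-3/2)/9 = -1/6
Hence L_3(x) = -x^3/6 + 3 x^2/2 - 3 x + 1.

L_3(x); series = -x^3/6 + 3 x^2/2 - 3 x + 1


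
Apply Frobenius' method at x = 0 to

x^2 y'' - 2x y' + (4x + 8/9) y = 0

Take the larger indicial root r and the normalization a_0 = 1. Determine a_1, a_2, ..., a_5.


Write in Frobenius form y'' + (p(x)/x) y' + (q(x)/x^2) y = 0:
  p(x) = -2,  q(x) = 4x + 8/9.
Indicial equation: r(r-1) + (-2) r + (8/9) = 0 -> roots r_1 = 8/3, r_2 = 1/3.
Take r = r_1 = 8/3. Let y(x) = x^r sum_{n>=0} a_n x^n with a_0 = 1.
Substitute y = x^r sum a_n x^n and match x^{r+n}. The recurrence is
  D(n) a_n + 4 a_{n-1} = 0,  where D(n) = (r+n)(r+n-1) + (-2)(r+n) + (8/9).
  a_n = -4 / D(n) * a_{n-1}.
Since the indicial polynomial factors as (r - r_1)(r - r_2), D(n) = (r_1 + n - r_1)(r_1 + n - r_2) = n(n + 7/3).
Evaluating step by step (a_0 = 1):
  n = 1: D(1) = 1(1 + 7/3) = 10/3; numerator = -4(1) = -4; a_1 = (-4)/(10/3) = -6/5
  n = 2: D(2) = 2(2 + 7/3) = 26/3; numerator = -4(-6/5) = 24/5; a_2 = (24/5)/(26/3) = 36/65
  n = 3: D(3) = 3(3 + 7/3) = 16; numerator = -4(36/65) = -144/65; a_3 = (-144/65)/(16) = -9/65
  n = 4: D(4) = 4(4 + 7/3) = 76/3; numerator = -4(-9/65) = 36/65; a_4 = (36/65)/(76/3) = 27/1235
  n = 5: D(5) = 5(5 + 7/3) = 110/3; numerator = -4(27/1235) = -108/1235; a_5 = (-108/1235)/(110/3) = -162/67925

r = 8/3; a_0 = 1; a_1 = -6/5; a_2 = 36/65; a_3 = -9/65; a_4 = 27/1235; a_5 = -162/67925


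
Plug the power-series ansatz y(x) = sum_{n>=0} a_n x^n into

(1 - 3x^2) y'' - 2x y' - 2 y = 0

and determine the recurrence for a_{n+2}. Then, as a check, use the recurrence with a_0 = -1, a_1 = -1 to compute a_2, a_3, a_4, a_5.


Substitute y = sum_n a_n x^n.
(1 - 3 x^2) y'' contributes (n+2)(n+1) a_{n+2} - 3 n(n-1) a_n at x^n.
-2 x y'(x) contributes -2 n a_n at x^n.
-2 y(x) contributes -2 a_n at x^n.
Matching x^n: (n+2)(n+1) a_{n+2} + (-3 n(n-1) - 2 n - 2) a_n = 0.
Thus a_{n+2} = (3 n(n-1) + 2 n + 2) / ((n+1)(n+2)) * a_n.

Check with a_0 = -1, a_1 = -1 (apply the recurrence for n = 0, 1, 2, 3): a_0 = -1, a_1 = -1, a_2 = -1, a_3 = -2/3, a_4 = -1, a_5 = -13/15.

a_(n+2) = (3 n(n-1) + 2 n + 2) / ((n+1)(n+2)) * a_n; check: a_0 = -1, a_1 = -1, a_2 = -1, a_3 = -2/3, a_4 = -1, a_5 = -13/15


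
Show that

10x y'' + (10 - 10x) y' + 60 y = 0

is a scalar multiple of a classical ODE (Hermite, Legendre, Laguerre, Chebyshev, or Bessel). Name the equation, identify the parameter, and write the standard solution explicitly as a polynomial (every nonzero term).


All three coefficients share the factor 10; dividing through by 10 gives  x y'' + (1 - x) y' + 6 y = 0.
This matches the Laguerre equation x y'' + (1 - x) y' + n y = 0 with n = 6; the polynomial solution is L_6(x).
With y = sum_k a_k x^k, matching x^k gives (k+1)k a_{k+1} + (k+1) a_{k+1} - k a_k + n a_k = 0, i.e. (k+1)^2 a_{k+1} = (k - n) a_k = (k - 6) a_k. The right side vanishes at k = 6, so the series terminates at degree 6.
Standard normalization L_n(0) = 1 gives a_0 = 1. Work upward with a_{k+1} = (k - 6) a_k / (k+1)^2:
  a_1 = (0 - 6)(1) / 1^2 = -6/1 = -6
  a_2 = (1 - 6)(-6) / 2^2 = 30/4 = 15/2
  a_3 = (2 - 6)(15/2) / 3^2 = -30/9 = -10/3
  a_4 = (3 - 6)(-10/3) / 4^2 = 10/16 = 5/8
  a_5 = (4 - 6)(5/8) / 5^2 = (-5/4)/25 = -1/20
  a_6 = (5 - 6)(-1/20) / 6^2 = (1/20)/36 = 1/720
Hence L_6(x) = x^6/720 - x^5/20 + 5 x^4/8 - 10 x^3/3 + 15 x^2/2 - 6 x + 1.

L_6(x); series = x^6/720 - x^5/20 + 5 x^4/8 - 10 x^3/3 + 15 x^2/2 - 6 x + 1


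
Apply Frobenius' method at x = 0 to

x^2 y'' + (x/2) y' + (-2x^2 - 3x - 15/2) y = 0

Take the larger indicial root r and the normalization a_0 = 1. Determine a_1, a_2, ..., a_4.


Write in Frobenius form y'' + (p(x)/x) y' + (q(x)/x^2) y = 0:
  p(x) = 1/2,  q(x) = -2x^2 - 3x - 15/2.
Indicial equation: r(r-1) + (1/2) r + (-15/2) = 0 -> roots r_1 = 3, r_2 = -5/2.
Take r = r_1 = 3. Let y(x) = x^r sum_{n>=0} a_n x^n with a_0 = 1.
Substitute y = x^r sum a_n x^n and match x^{r+n}. The recurrence is
  D(n) a_n - 3 a_{n-1} - 2 a_{n-2} = 0,  where D(n) = (r+n)(r+n-1) + (1/2)(r+n) + (-15/2).
  a_n = [3 a_{n-1} + 2 a_{n-2}] / D(n).
Since the indicial polynomial factors as (r - r_1)(r - r_2), D(n) = (r_1 + n - r_1)(r_1 + n - r_2) = n(n + 11/2).
Evaluating step by step (a_0 = 1):
  n = 1: D(1) = 1(1 + 11/2) = 13/2; numerator = 3(1) = 3; a_1 = (3)/(13/2) = 6/13
  n = 2: D(2) = 2(2 + 11/2) = 15; numerator = 3(6/13) + 2(1) = 44/13; a_2 = (44/13)/(15) = 44/195
  n = 3: D(3) = 3(3 + 11/2) = 51/2; numerator = 3(44/195) + 2(6/13) = 8/5; a_3 = (8/5)/(51/2) = 16/255
  n = 4: D(4) = 4(4 + 11/2) = 38; numerator = 3(16/255) + 2(44/195) = 424/663; a_4 = (424/663)/(38) = 212/12597

r = 3; a_0 = 1; a_1 = 6/13; a_2 = 44/195; a_3 = 16/255; a_4 = 212/12597


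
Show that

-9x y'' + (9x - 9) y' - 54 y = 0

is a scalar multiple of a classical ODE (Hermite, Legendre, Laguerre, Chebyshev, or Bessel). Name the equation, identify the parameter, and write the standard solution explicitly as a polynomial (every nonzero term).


All three coefficients share the factor -9; dividing through by -9 gives  x y'' + (1 - x) y' + 6 y = 0.
This matches the Laguerre equation x y'' + (1 - x) y' + n y = 0 with n = 6; the polynomial solution is L_6(x).
With y = sum_k a_k x^k, matching x^k gives (k+1)k a_{k+1} + (k+1) a_{k+1} - k a_k + n a_k = 0, i.e. (k+1)^2 a_{k+1} = (k - n) a_k = (k - 6) a_k. The right side vanishes at k = 6, so the series terminates at degree 6.
Standard normalization L_n(0) = 1 gives a_0 = 1. Work upward with a_{k+1} = (k - 6) a_k / (k+1)^2:
  a_1 = (0 - 6)(1) / 1^2 = -6/1 = -6
  a_2 = (1 - 6)(-6) / 2^2 = 30/4 = 15/2
  a_3 = (2 - 6)(15/2) / 3^2 = -30/9 = -10/3
  a_4 = (3 - 6)(-10/3) / 4^2 = 10/16 = 5/8
  a_5 = (4 - 6)(5/8) / 5^2 = (-5/4)/25 = -1/20
  a_6 = (5 - 6)(-1/20) / 6^2 = (1/20)/36 = 1/720
Hence L_6(x) = x^6/720 - x^5/20 + 5 x^4/8 - 10 x^3/3 + 15 x^2/2 - 6 x + 1.

L_6(x); series = x^6/720 - x^5/20 + 5 x^4/8 - 10 x^3/3 + 15 x^2/2 - 6 x + 1


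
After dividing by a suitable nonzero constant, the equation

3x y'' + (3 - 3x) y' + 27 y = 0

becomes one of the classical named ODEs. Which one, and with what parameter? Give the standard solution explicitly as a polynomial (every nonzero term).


All three coefficients share the factor 3; dividing through by 3 gives  x y'' + (1 - x) y' + 9 y = 0.
This matches the Laguerre equation x y'' + (1 - x) y' + n y = 0 with n = 9; the polynomial solution is L_9(x).
With y = sum_k a_k x^k, matching x^k gives (k+1)k a_{k+1} + (k+1) a_{k+1} - k a_k + n a_k = 0, i.e. (k+1)^2 a_{k+1} = (k - n) a_k = (k - 9) a_k. The right side vanishes at k = 9, so the series terminates at degree 9.
Standard normalization L_n(0) = 1 gives a_0 = 1. Work upward with a_{k+1} = (k - 9) a_k / (k+1)^2:
  a_1 = (0 - 9)(1) / 1^2 = -9/1 = -9
  a_2 = (1 - 9)(-9) / 2^2 = 72/4 = 18
  a_3 = (2 - 9)(18) / 3^2 = -126/9 = -14
  a_4 = (3 - 9)(-14) / 4^2 = 84/16 = 21/4
  a_5 = (4 - 9)(21/4) / 5^2 = (-105/4)/25 = -21/20
  a_6 = (5 - 9)(-21/20) / 6^2 = (21/5)/36 = 7/60
  a_7 = (6 - 9)(7/60) / 7^2 = (-7/20)/49 = -1/140
  a_8 = (7 - 9)(-1/140) / 8^2 = (1/70)/64 = 1/4480
  a_9 = (8 - 9)(1/4480) / 9^2 = (-1/4480)/81 = -1/362880
Hence L_9(x) = -x^9/362880 + x^8/4480 - x^7/140 + 7 x^6/60 - 21 x^5/20 + 21 x^4/4 - 14 x^3 + 18 x^2 - 9 x + 1.

L_9(x); series = -x^9/362880 + x^8/4480 - x^7/140 + 7 x^6/60 - 21 x^5/20 + 21 x^4/4 - 14 x^3 + 18 x^2 - 9 x + 1


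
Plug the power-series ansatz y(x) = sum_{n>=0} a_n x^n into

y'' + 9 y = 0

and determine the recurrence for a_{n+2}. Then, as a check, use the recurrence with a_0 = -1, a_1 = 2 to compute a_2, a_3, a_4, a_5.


Substitute y = sum_n a_n x^n into y'' + (const) y = 0.
y''(x) = sum_{n>=0} (n+2)(n+1) a_{n+2} x^n.
The ODE becomes sum_n [(n+2)(n+1) a_{n+2} + 9 a_n] x^n = 0.
Setting each coefficient to zero gives the recurrence:
  (n+2)(n+1) a_{n+2} + 9 a_n = 0,
  a_{n+2} = -9 / ((n+1)(n+2)) a_n.

Check with a_0 = -1, a_1 = 2 (apply the recurrence for n = 0, 1, 2, 3): a_0 = -1, a_1 = 2, a_2 = 9/2, a_3 = -3, a_4 = -27/8, a_5 = 27/20.

a_{n+2} = -9/((n+1)(n+2)) * a_n; check: a_0 = -1, a_1 = 2, a_2 = 9/2, a_3 = -3, a_4 = -27/8, a_5 = 27/20


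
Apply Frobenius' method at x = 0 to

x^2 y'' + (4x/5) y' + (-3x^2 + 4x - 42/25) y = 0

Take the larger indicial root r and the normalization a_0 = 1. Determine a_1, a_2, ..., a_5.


Write in Frobenius form y'' + (p(x)/x) y' + (q(x)/x^2) y = 0:
  p(x) = 4/5,  q(x) = -3x^2 + 4x - 42/25.
Indicial equation: r(r-1) + (4/5) r + (-42/25) = 0 -> roots r_1 = 7/5, r_2 = -6/5.
Take r = r_1 = 7/5. Let y(x) = x^r sum_{n>=0} a_n x^n with a_0 = 1.
Substitute y = x^r sum a_n x^n and match x^{r+n}. The recurrence is
  D(n) a_n + 4 a_{n-1} - 3 a_{n-2} = 0,  where D(n) = (r+n)(r+n-1) + (4/5)(r+n) + (-42/25).
  a_n = [-4 a_{n-1} + 3 a_{n-2}] / D(n).
Since the indicial polynomial factors as (r - r_1)(r - r_2), D(n) = (r_1 + n - r_1)(r_1 + n - r_2) = n(n + 13/5).
Evaluating step by step (a_0 = 1):
  n = 1: D(1) = 1(1 + 13/5) = 18/5; numerator = -4(1) = -4; a_1 = (-4)/(18/5) = -10/9
  n = 2: D(2) = 2(2 + 13/5) = 46/5; numerator = -4(-10/9) + 3(1) = 67/9; a_2 = (67/9)/(46/5) = 335/414
  n = 3: D(3) = 3(3 + 13/5) = 84/5; numerator = -4(335/414) + 3(-10/9) = -1360/207; a_3 = (-1360/207)/(84/5) = -1700/4347
  n = 4: D(4) = 4(4 + 13/5) = 132/5; numerator = -4(-1700/4347) + 3(335/414) = 34705/8694; a_4 = (34705/8694)/(132/5) = 15775/104328
  n = 5: D(5) = 5(5 + 13/5) = 38; numerator = -4(15775/104328) + 3(-1700/4347) = -6625/3726; a_5 = (-6625/3726)/(38) = -6625/141588

r = 7/5; a_0 = 1; a_1 = -10/9; a_2 = 335/414; a_3 = -1700/4347; a_4 = 15775/104328; a_5 = -6625/141588


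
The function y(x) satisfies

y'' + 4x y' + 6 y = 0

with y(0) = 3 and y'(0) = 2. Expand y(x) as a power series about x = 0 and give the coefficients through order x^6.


Ansatz: y(x) = sum_{n>=0} a_n x^n, so y'(x) = sum_{n>=1} n a_n x^(n-1) and y''(x) = sum_{n>=2} n(n-1) a_n x^(n-2).
Substitute into P(x) y'' + Q(x) y' + R(x) y = 0 with P(x) = 1, Q(x) = 4x, R(x) = 6, and match powers of x.
Initial conditions: a_0 = 3, a_1 = 2.
Setting the coefficient of each power of x to zero and solving order by order (substituting the coefficients already found):
  x^0: 2 a_2 + 6 a_0 = 0  ->  2 a_2 = -6 a_0 = -18  ->  a_2 = -9
  x^1: 6 a_3 + 10 a_1 = 0  ->  6 a_3 = -10 a_1 = -20  ->  a_3 = -10/3
  x^2: 12 a_4 + 14 a_2 = 0  ->  12 a_4 = -14 a_2 = 126  ->  a_4 = 21/2
  x^3: 20 a_5 + 18 a_3 = 0  ->  20 a_5 = -18 a_3 = 60  ->  a_5 = 3
  x^4: 30 a_6 + 22 a_4 = 0  ->  30 a_6 = -22 a_4 = -231  ->  a_6 = -77/10
Truncated series: y(x) = 3 + 2 x - 9 x^2 - (10/3) x^3 + (21/2) x^4 + 3 x^5 - (77/10) x^6 + O(x^7).

a_0 = 3; a_1 = 2; a_2 = -9; a_3 = -10/3; a_4 = 21/2; a_5 = 3; a_6 = -77/10


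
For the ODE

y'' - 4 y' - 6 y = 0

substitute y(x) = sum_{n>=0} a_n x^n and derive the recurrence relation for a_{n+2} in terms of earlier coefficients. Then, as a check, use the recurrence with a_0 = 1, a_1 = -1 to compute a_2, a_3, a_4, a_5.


Substitute y = sum_n a_n x^n.
y''(x) has coefficient (n+2)(n+1) a_{n+2} at x^n;
-4 y'(x) has coefficient -4 (n+1) a_{n+1} at x^n;
-6 y(x) has coefficient -6 a_n at x^n.
Matching x^n: (n+2)(n+1) a_{n+2} - 4 (n+1) a_{n+1} - 6 a_n = 0.
Thus a_{n+2} = [4 (n+1) a_{n+1} + 6 a_n] / ((n+1)(n+2)).

Check with a_0 = 1, a_1 = -1 (apply the recurrence for n = 0, 1, 2, 3): a_0 = 1, a_1 = -1, a_2 = 1, a_3 = 1/3, a_4 = 5/6, a_5 = 23/30.

a_(n+2) = [4 (n+1) a_(n+1) + 6 a_n] / ((n+1)(n+2)); check: a_0 = 1, a_1 = -1, a_2 = 1, a_3 = 1/3, a_4 = 5/6, a_5 = 23/30


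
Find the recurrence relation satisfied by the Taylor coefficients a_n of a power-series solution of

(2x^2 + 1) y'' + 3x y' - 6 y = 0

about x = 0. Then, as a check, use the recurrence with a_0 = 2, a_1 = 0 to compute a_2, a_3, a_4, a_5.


Substitute y = sum_n a_n x^n.
(1 + 2 x^2) y'' contributes (n+2)(n+1) a_{n+2} + 2 n(n-1) a_n at x^n.
3 x y'(x) contributes 3 n a_n at x^n.
-6 y(x) contributes -6 a_n at x^n.
Matching x^n: (n+2)(n+1) a_{n+2} + (2 n(n-1) + 3 n - 6) a_n = 0.
Thus a_{n+2} = (-2 n(n-1) - 3 n + 6) / ((n+1)(n+2)) * a_n.

Check with a_0 = 2, a_1 = 0 (apply the recurrence for n = 0, 1, 2, 3): a_0 = 2, a_1 = 0, a_2 = 6, a_3 = 0, a_4 = -2, a_5 = 0.

a_(n+2) = (-2 n(n-1) - 3 n + 6) / ((n+1)(n+2)) * a_n; check: a_0 = 2, a_1 = 0, a_2 = 6, a_3 = 0, a_4 = -2, a_5 = 0


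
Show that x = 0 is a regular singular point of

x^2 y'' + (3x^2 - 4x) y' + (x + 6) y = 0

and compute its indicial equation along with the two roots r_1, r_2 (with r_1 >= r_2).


Divide by x^2 to reach normal form y'' + P_1(x) y' + P_2(x) y = 0 with P_1(x) = 3 - 4/x and P_2(x) = 1/x + 6/x^2.
x = 0 is a singular point because the y'-coefficient 3 - 4/x has a pole at x = 0 and the y-coefficient 1/x + 6/x^2 has a pole at x = 0.
It is a regular singular point because x P_1(x) = p(x) = 3x - 4 and x^2 P_2(x) = q(x) = x + 6 are polynomials, hence analytic at x = 0.
p(0) = -4,  q(0) = 6.
Indicial equation: r(r-1) + p(0) r + q(0) = 0, i.e. r^2 + (p(0) - 1) r + q(0) = 0, i.e. r^2 - 5 r + 6 = 0.
Discriminant: (-5)^2 - 4(6) = 1, so r = (5 ± 1)/2.
Solving: r_1 = 3, r_2 = 2.

indicial: r^2 - 5 r + 6 = 0; roots r_1 = 3, r_2 = 2


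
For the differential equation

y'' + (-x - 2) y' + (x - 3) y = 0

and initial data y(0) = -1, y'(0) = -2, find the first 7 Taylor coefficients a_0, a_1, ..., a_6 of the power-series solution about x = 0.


Ansatz: y(x) = sum_{n>=0} a_n x^n, so y'(x) = sum_{n>=1} n a_n x^(n-1) and y''(x) = sum_{n>=2} n(n-1) a_n x^(n-2).
Substitute into P(x) y'' + Q(x) y' + R(x) y = 0 with P(x) = 1, Q(x) = -x - 2, R(x) = x - 3, and match powers of x.
Initial conditions: a_0 = -1, a_1 = -2.
Setting the coefficient of each power of x to zero and solving order by order (substituting the coefficients already found):
  x^0: 2 a_2 - 2 a_1 - 3 a_0 = 0  ->  2 a_2 = 2 a_1 + 3 a_0 = -7  ->  a_2 = -7/2
  x^1: 6 a_3 - 4 a_2 - 4 a_1 + a_0 = 0  ->  6 a_3 = 4 a_2 + 4 a_1 - a_0 = -21  ->  a_3 = -7/2
  x^2: 12 a_4 - 6 a_3 - 5 a_2 + a_1 = 0  ->  12 a_4 = 6 a_3 + 5 a_2 - a_1 = -73/2  ->  a_4 = -73/24
  x^3: 20 a_5 - 8 a_4 - 6 a_3 + a_2 = 0  ->  20 a_5 = 8 a_4 + 6 a_3 - a_2 = -251/6  ->  a_5 = -251/120
  x^4: 30 a_6 - 10 a_5 - 7 a_4 + a_3 = 0  ->  30 a_6 = 10 a_5 + 7 a_4 - a_3 = -929/24  ->  a_6 = -929/720
Truncated series: y(x) = -1 - 2 x - (7/2) x^2 - (7/2) x^3 - (73/24) x^4 - (251/120) x^5 - (929/720) x^6 + O(x^7).

a_0 = -1; a_1 = -2; a_2 = -7/2; a_3 = -7/2; a_4 = -73/24; a_5 = -251/120; a_6 = -929/720


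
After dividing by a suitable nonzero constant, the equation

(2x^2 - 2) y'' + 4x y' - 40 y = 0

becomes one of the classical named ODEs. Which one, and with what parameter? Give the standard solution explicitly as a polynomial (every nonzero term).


All three coefficients share the factor -2; dividing through by -2 gives  (1 - x^2) y'' - 2x y' + 20 y = 0.
This matches the Legendre equation (1 - x^2) y'' - 2x y' + n(n+1) y = 0 (note the -2x y' term) with n(n+1) = 20, so n = 4; the polynomial solution is P_4(x).
With y = sum_k a_k x^k, matching x^k gives (k+2)(k+1) a_{k+2} = [k(k+1) - n(n+1)] a_k = (k - 4)(k + 5) a_k. The right side vanishes at k = 4, so the series with the parity of 4 terminates at degree 4.
Standard normalization (P_n(1) = 1): leading coefficient (2n)!/(2^n (n!)^2) = 40320/(16*576) = 35/8, so a_4 = 35/8. Work downward with a_k = (k+1)(k+2) a_{k+2} / ((k - 4)(k + 5)):
  a_2 = (3)(4)(35/8) / ((2 - 4)(2 + 5)) = (105/2)/(-14) = -15/4
  a_0 = (1)(2)(-15/4) / ((0 - 4)(0 + 5)) = (-15/2)/(-20) = 3/8
Hence P_4(x) = 35 x^4/8 - 15 x^2/4 + 3/8.

P_4(x); series = 35 x^4/8 - 15 x^2/4 + 3/8


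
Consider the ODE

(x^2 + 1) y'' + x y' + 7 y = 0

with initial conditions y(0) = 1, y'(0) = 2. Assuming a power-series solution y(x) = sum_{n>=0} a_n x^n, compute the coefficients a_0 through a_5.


Ansatz: y(x) = sum_{n>=0} a_n x^n, so y'(x) = sum_{n>=1} n a_n x^(n-1) and y''(x) = sum_{n>=2} n(n-1) a_n x^(n-2).
Substitute into P(x) y'' + Q(x) y' + R(x) y = 0 with P(x) = x^2 + 1, Q(x) = x, R(x) = 7, and match powers of x.
Initial conditions: a_0 = 1, a_1 = 2.
Setting the coefficient of each power of x to zero and solving order by order (substituting the coefficients already found):
  x^0: 2 a_2 + 7 a_0 = 0  ->  2 a_2 = -7 a_0 = -7  ->  a_2 = -7/2
  x^1: 6 a_3 + 8 a_1 = 0  ->  6 a_3 = -8 a_1 = -16  ->  a_3 = -8/3
  x^2: 12 a_4 + 11 a_2 = 0  ->  12 a_4 = -11 a_2 = 77/2  ->  a_4 = 77/24
  x^3: 20 a_5 + 16 a_3 = 0  ->  20 a_5 = -16 a_3 = 128/3  ->  a_5 = 32/15
Truncated series: y(x) = 1 + 2 x - (7/2) x^2 - (8/3) x^3 + (77/24) x^4 + (32/15) x^5 + O(x^6).

a_0 = 1; a_1 = 2; a_2 = -7/2; a_3 = -8/3; a_4 = 77/24; a_5 = 32/15


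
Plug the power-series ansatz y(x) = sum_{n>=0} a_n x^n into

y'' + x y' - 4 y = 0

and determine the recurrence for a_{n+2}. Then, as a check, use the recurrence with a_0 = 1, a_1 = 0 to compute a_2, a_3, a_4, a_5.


Substitute y = sum_n a_n x^n.
y''(x) has coefficient (n+2)(n+1) a_{n+2} at x^n;
x y'(x) has coefficient n a_n at x^n (shift);
-4 y(x) has coefficient -4 a_n at x^n.
Matching x^n: (n+2)(n+1) a_{n+2} + (n - 4) a_n = 0.
Thus a_{n+2} = (-n + 4) / ((n+1)(n+2)) * a_n.

Check with a_0 = 1, a_1 = 0 (apply the recurrence for n = 0, 1, 2, 3): a_0 = 1, a_1 = 0, a_2 = 2, a_3 = 0, a_4 = 1/3, a_5 = 0.

a_(n+2) = (-n + 4) / ((n+1)(n+2)) * a_n; check: a_0 = 1, a_1 = 0, a_2 = 2, a_3 = 0, a_4 = 1/3, a_5 = 0


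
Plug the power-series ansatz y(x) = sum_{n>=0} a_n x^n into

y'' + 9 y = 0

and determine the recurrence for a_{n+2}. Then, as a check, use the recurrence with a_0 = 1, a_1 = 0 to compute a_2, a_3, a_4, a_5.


Substitute y = sum_n a_n x^n into y'' + (const) y = 0.
y''(x) = sum_{n>=0} (n+2)(n+1) a_{n+2} x^n.
The ODE becomes sum_n [(n+2)(n+1) a_{n+2} + 9 a_n] x^n = 0.
Setting each coefficient to zero gives the recurrence:
  (n+2)(n+1) a_{n+2} + 9 a_n = 0,
  a_{n+2} = -9 / ((n+1)(n+2)) a_n.

Check with a_0 = 1, a_1 = 0 (apply the recurrence for n = 0, 1, 2, 3): a_0 = 1, a_1 = 0, a_2 = -9/2, a_3 = 0, a_4 = 27/8, a_5 = 0.

a_{n+2} = -9/((n+1)(n+2)) * a_n; check: a_0 = 1, a_1 = 0, a_2 = -9/2, a_3 = 0, a_4 = 27/8, a_5 = 0


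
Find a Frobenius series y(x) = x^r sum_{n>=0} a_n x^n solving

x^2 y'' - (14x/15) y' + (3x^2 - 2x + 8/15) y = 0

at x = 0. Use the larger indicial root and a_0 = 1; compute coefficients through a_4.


Write in Frobenius form y'' + (p(x)/x) y' + (q(x)/x^2) y = 0:
  p(x) = -14/15,  q(x) = 3x^2 - 2x + 8/15.
Indicial equation: r(r-1) + (-14/15) r + (8/15) = 0 -> roots r_1 = 8/5, r_2 = 1/3.
Take r = r_1 = 8/5. Let y(x) = x^r sum_{n>=0} a_n x^n with a_0 = 1.
Substitute y = x^r sum a_n x^n and match x^{r+n}. The recurrence is
  D(n) a_n - 2 a_{n-1} + 3 a_{n-2} = 0,  where D(n) = (r+n)(r+n-1) + (-14/15)(r+n) + (8/15).
  a_n = [2 a_{n-1} - 3 a_{n-2}] / D(n).
Since the indicial polynomial factors as (r - r_1)(r - r_2), D(n) = (r_1 + n - r_1)(r_1 + n - r_2) = n(n + 19/15).
Evaluating step by step (a_0 = 1):
  n = 1: D(1) = 1(1 + 19/15) = 34/15; numerator = 2(1) = 2; a_1 = (2)/(34/15) = 15/17
  n = 2: D(2) = 2(2 + 19/15) = 98/15; numerator = 2(15/17) - 3(1) = -21/17; a_2 = (-21/17)/(98/15) = -45/238
  n = 3: D(3) = 3(3 + 19/15) = 64/5; numerator = 2(-45/238) - 3(15/17) = -360/119; a_3 = (-360/119)/(64/5) = -225/952
  n = 4: D(4) = 4(4 + 19/15) = 316/15; numerator = 2(-225/952) - 3(-45/238) = 45/476; a_4 = (45/476)/(316/15) = 675/150416

r = 8/5; a_0 = 1; a_1 = 15/17; a_2 = -45/238; a_3 = -225/952; a_4 = 675/150416


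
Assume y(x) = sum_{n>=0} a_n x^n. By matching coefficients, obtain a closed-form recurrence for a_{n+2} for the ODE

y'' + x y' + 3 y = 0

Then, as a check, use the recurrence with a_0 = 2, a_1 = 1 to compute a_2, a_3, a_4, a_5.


Substitute y = sum_n a_n x^n.
y''(x) has coefficient (n+2)(n+1) a_{n+2} at x^n;
x y'(x) has coefficient n a_n at x^n (shift);
3 y(x) has coefficient 3 a_n at x^n.
Matching x^n: (n+2)(n+1) a_{n+2} + (n + 3) a_n = 0.
Thus a_{n+2} = (-n - 3) / ((n+1)(n+2)) * a_n.

Check with a_0 = 2, a_1 = 1 (apply the recurrence for n = 0, 1, 2, 3): a_0 = 2, a_1 = 1, a_2 = -3, a_3 = -2/3, a_4 = 5/4, a_5 = 1/5.

a_(n+2) = (-n - 3) / ((n+1)(n+2)) * a_n; check: a_0 = 2, a_1 = 1, a_2 = -3, a_3 = -2/3, a_4 = 5/4, a_5 = 1/5
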